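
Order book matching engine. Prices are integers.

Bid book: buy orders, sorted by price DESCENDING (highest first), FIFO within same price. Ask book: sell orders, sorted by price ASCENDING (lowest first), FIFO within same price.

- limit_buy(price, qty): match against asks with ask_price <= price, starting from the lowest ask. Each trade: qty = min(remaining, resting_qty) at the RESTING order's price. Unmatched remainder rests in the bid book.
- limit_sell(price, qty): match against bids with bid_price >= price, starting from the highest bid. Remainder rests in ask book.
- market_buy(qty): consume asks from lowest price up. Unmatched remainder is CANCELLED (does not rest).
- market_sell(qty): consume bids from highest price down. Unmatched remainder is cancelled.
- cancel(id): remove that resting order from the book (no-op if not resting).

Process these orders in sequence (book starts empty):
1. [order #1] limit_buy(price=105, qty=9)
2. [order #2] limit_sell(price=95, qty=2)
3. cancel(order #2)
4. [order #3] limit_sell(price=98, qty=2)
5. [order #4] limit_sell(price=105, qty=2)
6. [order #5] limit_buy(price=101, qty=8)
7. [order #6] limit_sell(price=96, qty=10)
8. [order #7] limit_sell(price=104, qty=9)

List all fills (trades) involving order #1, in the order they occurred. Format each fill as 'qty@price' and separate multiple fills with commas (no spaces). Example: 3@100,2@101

Answer: 2@105,2@105,2@105,3@105

Derivation:
After op 1 [order #1] limit_buy(price=105, qty=9): fills=none; bids=[#1:9@105] asks=[-]
After op 2 [order #2] limit_sell(price=95, qty=2): fills=#1x#2:2@105; bids=[#1:7@105] asks=[-]
After op 3 cancel(order #2): fills=none; bids=[#1:7@105] asks=[-]
After op 4 [order #3] limit_sell(price=98, qty=2): fills=#1x#3:2@105; bids=[#1:5@105] asks=[-]
After op 5 [order #4] limit_sell(price=105, qty=2): fills=#1x#4:2@105; bids=[#1:3@105] asks=[-]
After op 6 [order #5] limit_buy(price=101, qty=8): fills=none; bids=[#1:3@105 #5:8@101] asks=[-]
After op 7 [order #6] limit_sell(price=96, qty=10): fills=#1x#6:3@105 #5x#6:7@101; bids=[#5:1@101] asks=[-]
After op 8 [order #7] limit_sell(price=104, qty=9): fills=none; bids=[#5:1@101] asks=[#7:9@104]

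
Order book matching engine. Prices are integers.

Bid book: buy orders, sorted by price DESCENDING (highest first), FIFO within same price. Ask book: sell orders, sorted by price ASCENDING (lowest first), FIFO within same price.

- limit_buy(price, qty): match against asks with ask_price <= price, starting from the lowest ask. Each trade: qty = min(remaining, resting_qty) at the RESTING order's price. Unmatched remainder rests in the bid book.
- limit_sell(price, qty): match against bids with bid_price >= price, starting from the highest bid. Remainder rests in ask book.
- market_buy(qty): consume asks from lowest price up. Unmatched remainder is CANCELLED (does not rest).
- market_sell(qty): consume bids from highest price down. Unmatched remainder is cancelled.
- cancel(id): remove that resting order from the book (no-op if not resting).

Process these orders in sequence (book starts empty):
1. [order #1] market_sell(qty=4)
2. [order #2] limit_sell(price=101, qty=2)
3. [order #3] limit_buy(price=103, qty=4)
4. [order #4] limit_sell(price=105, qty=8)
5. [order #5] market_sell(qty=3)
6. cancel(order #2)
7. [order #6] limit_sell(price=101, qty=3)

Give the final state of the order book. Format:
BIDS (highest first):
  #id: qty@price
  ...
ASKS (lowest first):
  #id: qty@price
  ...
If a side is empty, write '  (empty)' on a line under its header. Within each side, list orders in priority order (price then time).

After op 1 [order #1] market_sell(qty=4): fills=none; bids=[-] asks=[-]
After op 2 [order #2] limit_sell(price=101, qty=2): fills=none; bids=[-] asks=[#2:2@101]
After op 3 [order #3] limit_buy(price=103, qty=4): fills=#3x#2:2@101; bids=[#3:2@103] asks=[-]
After op 4 [order #4] limit_sell(price=105, qty=8): fills=none; bids=[#3:2@103] asks=[#4:8@105]
After op 5 [order #5] market_sell(qty=3): fills=#3x#5:2@103; bids=[-] asks=[#4:8@105]
After op 6 cancel(order #2): fills=none; bids=[-] asks=[#4:8@105]
After op 7 [order #6] limit_sell(price=101, qty=3): fills=none; bids=[-] asks=[#6:3@101 #4:8@105]

Answer: BIDS (highest first):
  (empty)
ASKS (lowest first):
  #6: 3@101
  #4: 8@105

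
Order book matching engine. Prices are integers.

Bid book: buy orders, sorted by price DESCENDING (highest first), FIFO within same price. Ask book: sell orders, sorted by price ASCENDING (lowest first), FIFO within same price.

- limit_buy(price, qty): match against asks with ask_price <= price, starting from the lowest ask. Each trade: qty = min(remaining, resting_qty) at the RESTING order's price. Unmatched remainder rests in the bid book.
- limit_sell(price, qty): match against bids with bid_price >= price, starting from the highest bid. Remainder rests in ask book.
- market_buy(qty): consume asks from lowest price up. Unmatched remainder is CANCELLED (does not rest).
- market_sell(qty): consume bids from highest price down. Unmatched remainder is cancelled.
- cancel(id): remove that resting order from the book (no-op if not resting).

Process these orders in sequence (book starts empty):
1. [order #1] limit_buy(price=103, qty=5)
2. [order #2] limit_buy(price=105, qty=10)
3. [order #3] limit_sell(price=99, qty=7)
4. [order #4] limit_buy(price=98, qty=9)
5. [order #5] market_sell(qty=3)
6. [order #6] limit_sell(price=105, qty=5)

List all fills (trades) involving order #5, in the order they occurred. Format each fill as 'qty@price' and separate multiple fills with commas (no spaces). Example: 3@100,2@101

After op 1 [order #1] limit_buy(price=103, qty=5): fills=none; bids=[#1:5@103] asks=[-]
After op 2 [order #2] limit_buy(price=105, qty=10): fills=none; bids=[#2:10@105 #1:5@103] asks=[-]
After op 3 [order #3] limit_sell(price=99, qty=7): fills=#2x#3:7@105; bids=[#2:3@105 #1:5@103] asks=[-]
After op 4 [order #4] limit_buy(price=98, qty=9): fills=none; bids=[#2:3@105 #1:5@103 #4:9@98] asks=[-]
After op 5 [order #5] market_sell(qty=3): fills=#2x#5:3@105; bids=[#1:5@103 #4:9@98] asks=[-]
After op 6 [order #6] limit_sell(price=105, qty=5): fills=none; bids=[#1:5@103 #4:9@98] asks=[#6:5@105]

Answer: 3@105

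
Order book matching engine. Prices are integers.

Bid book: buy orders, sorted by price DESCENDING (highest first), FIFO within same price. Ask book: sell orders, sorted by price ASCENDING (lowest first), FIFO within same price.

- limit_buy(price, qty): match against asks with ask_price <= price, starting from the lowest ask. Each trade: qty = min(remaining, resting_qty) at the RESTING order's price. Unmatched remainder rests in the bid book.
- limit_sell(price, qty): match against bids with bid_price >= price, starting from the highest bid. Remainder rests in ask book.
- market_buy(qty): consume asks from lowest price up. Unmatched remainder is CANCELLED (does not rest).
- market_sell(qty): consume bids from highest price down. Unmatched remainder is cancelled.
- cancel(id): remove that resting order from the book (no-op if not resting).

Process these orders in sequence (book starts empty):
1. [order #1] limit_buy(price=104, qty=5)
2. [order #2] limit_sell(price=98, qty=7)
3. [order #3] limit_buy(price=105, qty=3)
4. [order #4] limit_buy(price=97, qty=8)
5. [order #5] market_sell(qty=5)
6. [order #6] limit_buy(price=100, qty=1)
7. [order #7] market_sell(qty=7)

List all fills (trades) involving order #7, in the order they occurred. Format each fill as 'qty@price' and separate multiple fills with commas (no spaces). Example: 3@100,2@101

After op 1 [order #1] limit_buy(price=104, qty=5): fills=none; bids=[#1:5@104] asks=[-]
After op 2 [order #2] limit_sell(price=98, qty=7): fills=#1x#2:5@104; bids=[-] asks=[#2:2@98]
After op 3 [order #3] limit_buy(price=105, qty=3): fills=#3x#2:2@98; bids=[#3:1@105] asks=[-]
After op 4 [order #4] limit_buy(price=97, qty=8): fills=none; bids=[#3:1@105 #4:8@97] asks=[-]
After op 5 [order #5] market_sell(qty=5): fills=#3x#5:1@105 #4x#5:4@97; bids=[#4:4@97] asks=[-]
After op 6 [order #6] limit_buy(price=100, qty=1): fills=none; bids=[#6:1@100 #4:4@97] asks=[-]
After op 7 [order #7] market_sell(qty=7): fills=#6x#7:1@100 #4x#7:4@97; bids=[-] asks=[-]

Answer: 1@100,4@97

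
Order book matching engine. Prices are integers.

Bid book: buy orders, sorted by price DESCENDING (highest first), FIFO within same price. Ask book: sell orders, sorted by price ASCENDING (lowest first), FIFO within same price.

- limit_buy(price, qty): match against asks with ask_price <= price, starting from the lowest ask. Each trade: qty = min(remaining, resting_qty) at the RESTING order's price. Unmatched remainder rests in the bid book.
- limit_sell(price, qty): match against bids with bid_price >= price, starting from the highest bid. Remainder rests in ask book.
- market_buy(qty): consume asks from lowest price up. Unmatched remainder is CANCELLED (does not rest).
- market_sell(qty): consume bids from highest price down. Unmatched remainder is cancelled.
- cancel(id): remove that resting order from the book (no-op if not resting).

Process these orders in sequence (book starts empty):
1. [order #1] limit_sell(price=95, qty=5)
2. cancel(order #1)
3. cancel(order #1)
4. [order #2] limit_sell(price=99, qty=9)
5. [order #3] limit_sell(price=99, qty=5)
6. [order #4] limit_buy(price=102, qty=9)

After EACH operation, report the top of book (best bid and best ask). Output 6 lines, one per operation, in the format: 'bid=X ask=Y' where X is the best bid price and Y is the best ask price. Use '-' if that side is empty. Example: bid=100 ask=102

Answer: bid=- ask=95
bid=- ask=-
bid=- ask=-
bid=- ask=99
bid=- ask=99
bid=- ask=99

Derivation:
After op 1 [order #1] limit_sell(price=95, qty=5): fills=none; bids=[-] asks=[#1:5@95]
After op 2 cancel(order #1): fills=none; bids=[-] asks=[-]
After op 3 cancel(order #1): fills=none; bids=[-] asks=[-]
After op 4 [order #2] limit_sell(price=99, qty=9): fills=none; bids=[-] asks=[#2:9@99]
After op 5 [order #3] limit_sell(price=99, qty=5): fills=none; bids=[-] asks=[#2:9@99 #3:5@99]
After op 6 [order #4] limit_buy(price=102, qty=9): fills=#4x#2:9@99; bids=[-] asks=[#3:5@99]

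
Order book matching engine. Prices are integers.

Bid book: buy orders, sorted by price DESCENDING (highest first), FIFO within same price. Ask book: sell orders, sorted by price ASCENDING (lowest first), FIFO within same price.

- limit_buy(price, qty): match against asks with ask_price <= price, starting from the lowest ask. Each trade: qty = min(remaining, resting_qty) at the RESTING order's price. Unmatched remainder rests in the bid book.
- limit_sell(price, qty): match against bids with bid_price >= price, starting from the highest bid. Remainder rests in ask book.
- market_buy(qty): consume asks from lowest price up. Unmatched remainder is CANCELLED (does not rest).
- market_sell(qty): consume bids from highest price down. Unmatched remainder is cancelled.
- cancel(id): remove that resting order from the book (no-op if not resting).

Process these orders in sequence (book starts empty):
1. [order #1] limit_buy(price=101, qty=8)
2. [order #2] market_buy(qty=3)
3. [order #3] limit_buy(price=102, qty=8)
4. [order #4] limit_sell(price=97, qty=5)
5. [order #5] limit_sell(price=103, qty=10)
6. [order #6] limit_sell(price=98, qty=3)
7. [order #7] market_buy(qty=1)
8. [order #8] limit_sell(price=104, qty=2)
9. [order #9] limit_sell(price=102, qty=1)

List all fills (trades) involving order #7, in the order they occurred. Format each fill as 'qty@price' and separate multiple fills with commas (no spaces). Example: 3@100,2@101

After op 1 [order #1] limit_buy(price=101, qty=8): fills=none; bids=[#1:8@101] asks=[-]
After op 2 [order #2] market_buy(qty=3): fills=none; bids=[#1:8@101] asks=[-]
After op 3 [order #3] limit_buy(price=102, qty=8): fills=none; bids=[#3:8@102 #1:8@101] asks=[-]
After op 4 [order #4] limit_sell(price=97, qty=5): fills=#3x#4:5@102; bids=[#3:3@102 #1:8@101] asks=[-]
After op 5 [order #5] limit_sell(price=103, qty=10): fills=none; bids=[#3:3@102 #1:8@101] asks=[#5:10@103]
After op 6 [order #6] limit_sell(price=98, qty=3): fills=#3x#6:3@102; bids=[#1:8@101] asks=[#5:10@103]
After op 7 [order #7] market_buy(qty=1): fills=#7x#5:1@103; bids=[#1:8@101] asks=[#5:9@103]
After op 8 [order #8] limit_sell(price=104, qty=2): fills=none; bids=[#1:8@101] asks=[#5:9@103 #8:2@104]
After op 9 [order #9] limit_sell(price=102, qty=1): fills=none; bids=[#1:8@101] asks=[#9:1@102 #5:9@103 #8:2@104]

Answer: 1@103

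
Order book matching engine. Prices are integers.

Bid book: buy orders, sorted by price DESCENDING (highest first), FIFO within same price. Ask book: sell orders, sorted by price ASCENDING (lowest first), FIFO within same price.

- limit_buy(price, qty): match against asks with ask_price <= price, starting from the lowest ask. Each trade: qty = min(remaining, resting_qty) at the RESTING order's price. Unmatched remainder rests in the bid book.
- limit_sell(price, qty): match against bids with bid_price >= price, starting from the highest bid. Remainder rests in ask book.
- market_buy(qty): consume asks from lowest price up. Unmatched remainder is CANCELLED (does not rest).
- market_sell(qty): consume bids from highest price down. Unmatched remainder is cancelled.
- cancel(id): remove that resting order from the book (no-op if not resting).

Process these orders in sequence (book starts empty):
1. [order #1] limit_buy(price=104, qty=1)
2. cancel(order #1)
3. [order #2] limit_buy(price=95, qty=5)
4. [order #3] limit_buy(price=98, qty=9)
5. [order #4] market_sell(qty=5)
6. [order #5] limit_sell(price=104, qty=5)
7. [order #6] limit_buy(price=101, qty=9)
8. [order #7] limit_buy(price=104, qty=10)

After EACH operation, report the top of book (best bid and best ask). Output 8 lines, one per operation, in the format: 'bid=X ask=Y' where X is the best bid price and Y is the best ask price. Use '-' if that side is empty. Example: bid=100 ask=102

After op 1 [order #1] limit_buy(price=104, qty=1): fills=none; bids=[#1:1@104] asks=[-]
After op 2 cancel(order #1): fills=none; bids=[-] asks=[-]
After op 3 [order #2] limit_buy(price=95, qty=5): fills=none; bids=[#2:5@95] asks=[-]
After op 4 [order #3] limit_buy(price=98, qty=9): fills=none; bids=[#3:9@98 #2:5@95] asks=[-]
After op 5 [order #4] market_sell(qty=5): fills=#3x#4:5@98; bids=[#3:4@98 #2:5@95] asks=[-]
After op 6 [order #5] limit_sell(price=104, qty=5): fills=none; bids=[#3:4@98 #2:5@95] asks=[#5:5@104]
After op 7 [order #6] limit_buy(price=101, qty=9): fills=none; bids=[#6:9@101 #3:4@98 #2:5@95] asks=[#5:5@104]
After op 8 [order #7] limit_buy(price=104, qty=10): fills=#7x#5:5@104; bids=[#7:5@104 #6:9@101 #3:4@98 #2:5@95] asks=[-]

Answer: bid=104 ask=-
bid=- ask=-
bid=95 ask=-
bid=98 ask=-
bid=98 ask=-
bid=98 ask=104
bid=101 ask=104
bid=104 ask=-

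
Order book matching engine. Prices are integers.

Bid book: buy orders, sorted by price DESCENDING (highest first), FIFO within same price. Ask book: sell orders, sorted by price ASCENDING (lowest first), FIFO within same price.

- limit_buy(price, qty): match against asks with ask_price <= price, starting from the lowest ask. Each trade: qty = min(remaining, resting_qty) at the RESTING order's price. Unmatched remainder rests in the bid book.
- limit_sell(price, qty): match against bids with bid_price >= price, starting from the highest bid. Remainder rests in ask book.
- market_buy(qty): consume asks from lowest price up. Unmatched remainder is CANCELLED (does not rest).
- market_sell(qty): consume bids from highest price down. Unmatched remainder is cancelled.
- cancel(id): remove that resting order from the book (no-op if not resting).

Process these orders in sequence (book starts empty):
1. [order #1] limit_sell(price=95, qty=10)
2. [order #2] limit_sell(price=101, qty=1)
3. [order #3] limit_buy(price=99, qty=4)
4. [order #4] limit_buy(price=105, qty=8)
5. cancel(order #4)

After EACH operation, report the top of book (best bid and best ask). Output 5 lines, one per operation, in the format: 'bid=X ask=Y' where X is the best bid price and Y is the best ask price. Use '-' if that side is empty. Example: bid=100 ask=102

Answer: bid=- ask=95
bid=- ask=95
bid=- ask=95
bid=105 ask=-
bid=- ask=-

Derivation:
After op 1 [order #1] limit_sell(price=95, qty=10): fills=none; bids=[-] asks=[#1:10@95]
After op 2 [order #2] limit_sell(price=101, qty=1): fills=none; bids=[-] asks=[#1:10@95 #2:1@101]
After op 3 [order #3] limit_buy(price=99, qty=4): fills=#3x#1:4@95; bids=[-] asks=[#1:6@95 #2:1@101]
After op 4 [order #4] limit_buy(price=105, qty=8): fills=#4x#1:6@95 #4x#2:1@101; bids=[#4:1@105] asks=[-]
After op 5 cancel(order #4): fills=none; bids=[-] asks=[-]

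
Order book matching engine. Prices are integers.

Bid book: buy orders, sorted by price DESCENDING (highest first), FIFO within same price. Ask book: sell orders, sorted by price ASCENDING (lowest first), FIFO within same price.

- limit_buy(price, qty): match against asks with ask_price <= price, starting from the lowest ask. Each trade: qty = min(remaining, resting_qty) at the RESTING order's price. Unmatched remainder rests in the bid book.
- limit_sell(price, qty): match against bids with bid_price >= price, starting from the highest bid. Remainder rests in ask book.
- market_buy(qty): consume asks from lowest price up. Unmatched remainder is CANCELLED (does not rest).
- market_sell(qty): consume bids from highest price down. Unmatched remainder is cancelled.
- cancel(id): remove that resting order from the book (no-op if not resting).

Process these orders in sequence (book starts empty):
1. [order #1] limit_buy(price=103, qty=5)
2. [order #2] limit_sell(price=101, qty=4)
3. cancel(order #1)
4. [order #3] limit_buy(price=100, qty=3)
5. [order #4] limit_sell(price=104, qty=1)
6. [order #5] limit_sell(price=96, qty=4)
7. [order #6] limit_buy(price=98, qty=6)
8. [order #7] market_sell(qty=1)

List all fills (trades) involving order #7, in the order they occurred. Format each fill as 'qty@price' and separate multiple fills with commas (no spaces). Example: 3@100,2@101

After op 1 [order #1] limit_buy(price=103, qty=5): fills=none; bids=[#1:5@103] asks=[-]
After op 2 [order #2] limit_sell(price=101, qty=4): fills=#1x#2:4@103; bids=[#1:1@103] asks=[-]
After op 3 cancel(order #1): fills=none; bids=[-] asks=[-]
After op 4 [order #3] limit_buy(price=100, qty=3): fills=none; bids=[#3:3@100] asks=[-]
After op 5 [order #4] limit_sell(price=104, qty=1): fills=none; bids=[#3:3@100] asks=[#4:1@104]
After op 6 [order #5] limit_sell(price=96, qty=4): fills=#3x#5:3@100; bids=[-] asks=[#5:1@96 #4:1@104]
After op 7 [order #6] limit_buy(price=98, qty=6): fills=#6x#5:1@96; bids=[#6:5@98] asks=[#4:1@104]
After op 8 [order #7] market_sell(qty=1): fills=#6x#7:1@98; bids=[#6:4@98] asks=[#4:1@104]

Answer: 1@98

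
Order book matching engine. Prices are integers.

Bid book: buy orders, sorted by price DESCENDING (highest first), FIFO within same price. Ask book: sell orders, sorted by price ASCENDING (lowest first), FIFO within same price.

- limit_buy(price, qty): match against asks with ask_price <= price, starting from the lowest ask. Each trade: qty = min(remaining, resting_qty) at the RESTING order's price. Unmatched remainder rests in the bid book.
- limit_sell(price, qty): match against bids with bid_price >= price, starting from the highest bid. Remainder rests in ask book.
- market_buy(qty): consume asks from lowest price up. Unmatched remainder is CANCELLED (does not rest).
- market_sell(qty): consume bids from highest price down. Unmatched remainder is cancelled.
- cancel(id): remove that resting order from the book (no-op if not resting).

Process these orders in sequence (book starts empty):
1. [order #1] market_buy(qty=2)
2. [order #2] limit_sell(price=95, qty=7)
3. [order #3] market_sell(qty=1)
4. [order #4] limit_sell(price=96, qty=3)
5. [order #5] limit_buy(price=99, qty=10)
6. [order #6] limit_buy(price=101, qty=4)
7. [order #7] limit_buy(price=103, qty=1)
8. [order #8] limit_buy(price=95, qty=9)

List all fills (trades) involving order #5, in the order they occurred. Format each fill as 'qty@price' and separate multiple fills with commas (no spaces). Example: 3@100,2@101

After op 1 [order #1] market_buy(qty=2): fills=none; bids=[-] asks=[-]
After op 2 [order #2] limit_sell(price=95, qty=7): fills=none; bids=[-] asks=[#2:7@95]
After op 3 [order #3] market_sell(qty=1): fills=none; bids=[-] asks=[#2:7@95]
After op 4 [order #4] limit_sell(price=96, qty=3): fills=none; bids=[-] asks=[#2:7@95 #4:3@96]
After op 5 [order #5] limit_buy(price=99, qty=10): fills=#5x#2:7@95 #5x#4:3@96; bids=[-] asks=[-]
After op 6 [order #6] limit_buy(price=101, qty=4): fills=none; bids=[#6:4@101] asks=[-]
After op 7 [order #7] limit_buy(price=103, qty=1): fills=none; bids=[#7:1@103 #6:4@101] asks=[-]
After op 8 [order #8] limit_buy(price=95, qty=9): fills=none; bids=[#7:1@103 #6:4@101 #8:9@95] asks=[-]

Answer: 7@95,3@96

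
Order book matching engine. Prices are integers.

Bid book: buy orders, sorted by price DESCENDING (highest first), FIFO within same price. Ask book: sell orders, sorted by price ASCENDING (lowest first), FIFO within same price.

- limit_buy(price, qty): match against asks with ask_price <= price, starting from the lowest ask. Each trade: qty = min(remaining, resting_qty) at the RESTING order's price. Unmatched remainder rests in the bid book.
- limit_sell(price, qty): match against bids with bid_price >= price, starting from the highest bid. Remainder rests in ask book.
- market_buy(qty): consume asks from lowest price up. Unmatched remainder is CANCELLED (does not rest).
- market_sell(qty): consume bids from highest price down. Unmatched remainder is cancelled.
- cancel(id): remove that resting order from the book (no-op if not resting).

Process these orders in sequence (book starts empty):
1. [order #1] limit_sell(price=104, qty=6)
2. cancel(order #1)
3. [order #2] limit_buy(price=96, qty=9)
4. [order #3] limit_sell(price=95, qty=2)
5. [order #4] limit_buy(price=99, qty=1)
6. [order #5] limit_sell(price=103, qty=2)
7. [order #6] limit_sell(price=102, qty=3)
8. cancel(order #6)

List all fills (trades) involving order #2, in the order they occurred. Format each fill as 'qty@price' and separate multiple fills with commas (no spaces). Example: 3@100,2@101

Answer: 2@96

Derivation:
After op 1 [order #1] limit_sell(price=104, qty=6): fills=none; bids=[-] asks=[#1:6@104]
After op 2 cancel(order #1): fills=none; bids=[-] asks=[-]
After op 3 [order #2] limit_buy(price=96, qty=9): fills=none; bids=[#2:9@96] asks=[-]
After op 4 [order #3] limit_sell(price=95, qty=2): fills=#2x#3:2@96; bids=[#2:7@96] asks=[-]
After op 5 [order #4] limit_buy(price=99, qty=1): fills=none; bids=[#4:1@99 #2:7@96] asks=[-]
After op 6 [order #5] limit_sell(price=103, qty=2): fills=none; bids=[#4:1@99 #2:7@96] asks=[#5:2@103]
After op 7 [order #6] limit_sell(price=102, qty=3): fills=none; bids=[#4:1@99 #2:7@96] asks=[#6:3@102 #5:2@103]
After op 8 cancel(order #6): fills=none; bids=[#4:1@99 #2:7@96] asks=[#5:2@103]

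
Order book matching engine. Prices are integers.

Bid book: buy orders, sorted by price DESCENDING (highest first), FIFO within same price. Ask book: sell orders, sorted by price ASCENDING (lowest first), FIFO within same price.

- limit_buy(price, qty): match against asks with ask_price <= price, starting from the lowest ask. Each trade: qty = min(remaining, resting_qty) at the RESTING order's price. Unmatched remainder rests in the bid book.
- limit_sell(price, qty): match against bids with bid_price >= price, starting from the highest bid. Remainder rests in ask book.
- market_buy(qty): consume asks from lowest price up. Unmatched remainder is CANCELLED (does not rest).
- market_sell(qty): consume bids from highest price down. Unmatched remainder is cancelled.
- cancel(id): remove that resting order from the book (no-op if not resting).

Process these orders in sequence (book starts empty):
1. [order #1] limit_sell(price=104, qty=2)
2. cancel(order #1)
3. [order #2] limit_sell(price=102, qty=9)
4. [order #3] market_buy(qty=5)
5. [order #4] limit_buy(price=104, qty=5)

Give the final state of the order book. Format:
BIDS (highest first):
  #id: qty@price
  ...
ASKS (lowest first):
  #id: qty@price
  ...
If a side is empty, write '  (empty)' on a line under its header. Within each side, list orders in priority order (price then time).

After op 1 [order #1] limit_sell(price=104, qty=2): fills=none; bids=[-] asks=[#1:2@104]
After op 2 cancel(order #1): fills=none; bids=[-] asks=[-]
After op 3 [order #2] limit_sell(price=102, qty=9): fills=none; bids=[-] asks=[#2:9@102]
After op 4 [order #3] market_buy(qty=5): fills=#3x#2:5@102; bids=[-] asks=[#2:4@102]
After op 5 [order #4] limit_buy(price=104, qty=5): fills=#4x#2:4@102; bids=[#4:1@104] asks=[-]

Answer: BIDS (highest first):
  #4: 1@104
ASKS (lowest first):
  (empty)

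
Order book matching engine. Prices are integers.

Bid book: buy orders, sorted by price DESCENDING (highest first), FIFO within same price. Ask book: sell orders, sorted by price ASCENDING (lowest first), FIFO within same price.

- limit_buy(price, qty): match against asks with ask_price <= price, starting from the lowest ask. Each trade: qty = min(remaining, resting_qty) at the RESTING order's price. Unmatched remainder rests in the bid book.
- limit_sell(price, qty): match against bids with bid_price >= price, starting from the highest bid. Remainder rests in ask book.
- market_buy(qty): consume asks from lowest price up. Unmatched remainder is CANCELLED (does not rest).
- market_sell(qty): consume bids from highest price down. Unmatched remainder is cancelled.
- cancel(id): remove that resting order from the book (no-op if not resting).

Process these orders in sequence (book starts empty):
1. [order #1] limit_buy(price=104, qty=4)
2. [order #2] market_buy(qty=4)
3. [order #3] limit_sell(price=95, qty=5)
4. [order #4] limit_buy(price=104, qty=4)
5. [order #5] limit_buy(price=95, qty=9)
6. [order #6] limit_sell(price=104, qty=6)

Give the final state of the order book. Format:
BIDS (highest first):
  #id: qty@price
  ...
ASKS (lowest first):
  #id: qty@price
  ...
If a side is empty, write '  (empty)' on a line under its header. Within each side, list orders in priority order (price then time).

Answer: BIDS (highest first):
  #5: 9@95
ASKS (lowest first):
  #6: 3@104

Derivation:
After op 1 [order #1] limit_buy(price=104, qty=4): fills=none; bids=[#1:4@104] asks=[-]
After op 2 [order #2] market_buy(qty=4): fills=none; bids=[#1:4@104] asks=[-]
After op 3 [order #3] limit_sell(price=95, qty=5): fills=#1x#3:4@104; bids=[-] asks=[#3:1@95]
After op 4 [order #4] limit_buy(price=104, qty=4): fills=#4x#3:1@95; bids=[#4:3@104] asks=[-]
After op 5 [order #5] limit_buy(price=95, qty=9): fills=none; bids=[#4:3@104 #5:9@95] asks=[-]
After op 6 [order #6] limit_sell(price=104, qty=6): fills=#4x#6:3@104; bids=[#5:9@95] asks=[#6:3@104]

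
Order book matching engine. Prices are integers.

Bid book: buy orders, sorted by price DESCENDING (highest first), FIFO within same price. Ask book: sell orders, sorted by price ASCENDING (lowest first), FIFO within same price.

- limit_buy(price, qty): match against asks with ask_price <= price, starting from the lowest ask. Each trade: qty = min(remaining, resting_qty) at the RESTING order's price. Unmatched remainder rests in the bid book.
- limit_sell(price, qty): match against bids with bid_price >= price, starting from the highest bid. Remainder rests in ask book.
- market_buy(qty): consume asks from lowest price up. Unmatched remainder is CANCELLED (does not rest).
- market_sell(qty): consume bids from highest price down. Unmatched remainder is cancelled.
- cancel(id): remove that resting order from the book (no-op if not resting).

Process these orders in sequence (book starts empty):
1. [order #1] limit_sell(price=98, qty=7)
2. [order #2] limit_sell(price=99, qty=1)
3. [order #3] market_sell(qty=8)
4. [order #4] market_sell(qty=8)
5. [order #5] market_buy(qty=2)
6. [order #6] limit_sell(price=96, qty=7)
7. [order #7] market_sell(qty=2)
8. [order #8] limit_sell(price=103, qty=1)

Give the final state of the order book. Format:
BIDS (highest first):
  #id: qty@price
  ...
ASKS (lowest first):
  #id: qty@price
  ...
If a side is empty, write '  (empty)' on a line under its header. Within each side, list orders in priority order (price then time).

Answer: BIDS (highest first):
  (empty)
ASKS (lowest first):
  #6: 7@96
  #1: 5@98
  #2: 1@99
  #8: 1@103

Derivation:
After op 1 [order #1] limit_sell(price=98, qty=7): fills=none; bids=[-] asks=[#1:7@98]
After op 2 [order #2] limit_sell(price=99, qty=1): fills=none; bids=[-] asks=[#1:7@98 #2:1@99]
After op 3 [order #3] market_sell(qty=8): fills=none; bids=[-] asks=[#1:7@98 #2:1@99]
After op 4 [order #4] market_sell(qty=8): fills=none; bids=[-] asks=[#1:7@98 #2:1@99]
After op 5 [order #5] market_buy(qty=2): fills=#5x#1:2@98; bids=[-] asks=[#1:5@98 #2:1@99]
After op 6 [order #6] limit_sell(price=96, qty=7): fills=none; bids=[-] asks=[#6:7@96 #1:5@98 #2:1@99]
After op 7 [order #7] market_sell(qty=2): fills=none; bids=[-] asks=[#6:7@96 #1:5@98 #2:1@99]
After op 8 [order #8] limit_sell(price=103, qty=1): fills=none; bids=[-] asks=[#6:7@96 #1:5@98 #2:1@99 #8:1@103]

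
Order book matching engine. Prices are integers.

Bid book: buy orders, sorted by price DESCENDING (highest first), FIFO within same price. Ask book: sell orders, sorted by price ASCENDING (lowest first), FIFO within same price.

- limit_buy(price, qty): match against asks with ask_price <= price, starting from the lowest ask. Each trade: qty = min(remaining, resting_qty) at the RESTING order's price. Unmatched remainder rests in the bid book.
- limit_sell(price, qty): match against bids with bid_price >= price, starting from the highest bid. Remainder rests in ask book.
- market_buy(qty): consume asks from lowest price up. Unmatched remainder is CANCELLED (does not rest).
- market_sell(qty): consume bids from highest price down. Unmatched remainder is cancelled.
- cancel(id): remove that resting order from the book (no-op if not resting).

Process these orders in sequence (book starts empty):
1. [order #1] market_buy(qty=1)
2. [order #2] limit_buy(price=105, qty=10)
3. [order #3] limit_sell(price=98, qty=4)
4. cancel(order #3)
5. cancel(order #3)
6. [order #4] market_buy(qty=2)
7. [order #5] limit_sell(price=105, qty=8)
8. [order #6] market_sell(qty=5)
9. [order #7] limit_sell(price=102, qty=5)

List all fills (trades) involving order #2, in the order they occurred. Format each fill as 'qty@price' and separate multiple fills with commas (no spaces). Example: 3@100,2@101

Answer: 4@105,6@105

Derivation:
After op 1 [order #1] market_buy(qty=1): fills=none; bids=[-] asks=[-]
After op 2 [order #2] limit_buy(price=105, qty=10): fills=none; bids=[#2:10@105] asks=[-]
After op 3 [order #3] limit_sell(price=98, qty=4): fills=#2x#3:4@105; bids=[#2:6@105] asks=[-]
After op 4 cancel(order #3): fills=none; bids=[#2:6@105] asks=[-]
After op 5 cancel(order #3): fills=none; bids=[#2:6@105] asks=[-]
After op 6 [order #4] market_buy(qty=2): fills=none; bids=[#2:6@105] asks=[-]
After op 7 [order #5] limit_sell(price=105, qty=8): fills=#2x#5:6@105; bids=[-] asks=[#5:2@105]
After op 8 [order #6] market_sell(qty=5): fills=none; bids=[-] asks=[#5:2@105]
After op 9 [order #7] limit_sell(price=102, qty=5): fills=none; bids=[-] asks=[#7:5@102 #5:2@105]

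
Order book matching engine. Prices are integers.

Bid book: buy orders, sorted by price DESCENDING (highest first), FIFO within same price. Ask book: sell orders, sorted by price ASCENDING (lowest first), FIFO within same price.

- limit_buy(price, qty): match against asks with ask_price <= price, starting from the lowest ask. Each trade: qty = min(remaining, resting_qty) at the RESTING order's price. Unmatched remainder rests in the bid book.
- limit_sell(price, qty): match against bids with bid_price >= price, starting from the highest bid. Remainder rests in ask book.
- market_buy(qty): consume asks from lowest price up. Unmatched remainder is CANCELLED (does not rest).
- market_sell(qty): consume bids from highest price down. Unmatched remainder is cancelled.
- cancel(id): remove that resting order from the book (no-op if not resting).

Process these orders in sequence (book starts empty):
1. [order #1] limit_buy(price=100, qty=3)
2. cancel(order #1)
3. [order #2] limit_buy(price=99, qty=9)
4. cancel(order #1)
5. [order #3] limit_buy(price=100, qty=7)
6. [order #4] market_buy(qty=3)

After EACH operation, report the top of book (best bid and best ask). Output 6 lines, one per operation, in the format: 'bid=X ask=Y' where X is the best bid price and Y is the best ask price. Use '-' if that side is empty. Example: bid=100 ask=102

Answer: bid=100 ask=-
bid=- ask=-
bid=99 ask=-
bid=99 ask=-
bid=100 ask=-
bid=100 ask=-

Derivation:
After op 1 [order #1] limit_buy(price=100, qty=3): fills=none; bids=[#1:3@100] asks=[-]
After op 2 cancel(order #1): fills=none; bids=[-] asks=[-]
After op 3 [order #2] limit_buy(price=99, qty=9): fills=none; bids=[#2:9@99] asks=[-]
After op 4 cancel(order #1): fills=none; bids=[#2:9@99] asks=[-]
After op 5 [order #3] limit_buy(price=100, qty=7): fills=none; bids=[#3:7@100 #2:9@99] asks=[-]
After op 6 [order #4] market_buy(qty=3): fills=none; bids=[#3:7@100 #2:9@99] asks=[-]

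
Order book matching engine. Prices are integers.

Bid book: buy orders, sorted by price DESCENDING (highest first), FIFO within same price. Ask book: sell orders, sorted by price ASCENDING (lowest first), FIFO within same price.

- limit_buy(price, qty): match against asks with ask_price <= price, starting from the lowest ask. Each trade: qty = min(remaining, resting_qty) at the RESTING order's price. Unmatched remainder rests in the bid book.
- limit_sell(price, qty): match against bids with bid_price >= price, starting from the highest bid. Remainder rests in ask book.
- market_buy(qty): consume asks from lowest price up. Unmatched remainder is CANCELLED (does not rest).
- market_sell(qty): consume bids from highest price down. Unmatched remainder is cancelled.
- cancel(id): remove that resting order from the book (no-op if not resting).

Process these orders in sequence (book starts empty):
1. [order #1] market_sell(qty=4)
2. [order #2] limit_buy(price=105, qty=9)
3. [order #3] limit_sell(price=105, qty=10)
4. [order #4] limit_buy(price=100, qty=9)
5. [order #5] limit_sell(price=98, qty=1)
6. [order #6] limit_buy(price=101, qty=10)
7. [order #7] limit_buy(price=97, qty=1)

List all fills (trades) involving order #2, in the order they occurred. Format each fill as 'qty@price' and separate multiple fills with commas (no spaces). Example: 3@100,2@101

After op 1 [order #1] market_sell(qty=4): fills=none; bids=[-] asks=[-]
After op 2 [order #2] limit_buy(price=105, qty=9): fills=none; bids=[#2:9@105] asks=[-]
After op 3 [order #3] limit_sell(price=105, qty=10): fills=#2x#3:9@105; bids=[-] asks=[#3:1@105]
After op 4 [order #4] limit_buy(price=100, qty=9): fills=none; bids=[#4:9@100] asks=[#3:1@105]
After op 5 [order #5] limit_sell(price=98, qty=1): fills=#4x#5:1@100; bids=[#4:8@100] asks=[#3:1@105]
After op 6 [order #6] limit_buy(price=101, qty=10): fills=none; bids=[#6:10@101 #4:8@100] asks=[#3:1@105]
After op 7 [order #7] limit_buy(price=97, qty=1): fills=none; bids=[#6:10@101 #4:8@100 #7:1@97] asks=[#3:1@105]

Answer: 9@105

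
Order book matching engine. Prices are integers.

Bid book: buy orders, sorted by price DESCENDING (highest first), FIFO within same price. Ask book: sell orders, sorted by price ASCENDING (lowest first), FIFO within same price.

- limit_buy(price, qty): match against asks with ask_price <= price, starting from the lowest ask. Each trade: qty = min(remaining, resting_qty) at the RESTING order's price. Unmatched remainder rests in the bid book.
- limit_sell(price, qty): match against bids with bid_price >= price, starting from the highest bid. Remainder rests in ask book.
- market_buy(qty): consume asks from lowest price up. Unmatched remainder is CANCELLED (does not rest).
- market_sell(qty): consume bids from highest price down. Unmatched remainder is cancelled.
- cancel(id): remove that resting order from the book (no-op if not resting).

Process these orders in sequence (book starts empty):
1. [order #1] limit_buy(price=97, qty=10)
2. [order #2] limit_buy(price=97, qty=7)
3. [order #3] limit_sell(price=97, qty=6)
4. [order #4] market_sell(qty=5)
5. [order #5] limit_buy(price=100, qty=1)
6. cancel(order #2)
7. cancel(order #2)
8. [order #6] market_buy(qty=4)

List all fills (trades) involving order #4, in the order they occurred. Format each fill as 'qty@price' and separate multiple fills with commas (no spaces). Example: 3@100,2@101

After op 1 [order #1] limit_buy(price=97, qty=10): fills=none; bids=[#1:10@97] asks=[-]
After op 2 [order #2] limit_buy(price=97, qty=7): fills=none; bids=[#1:10@97 #2:7@97] asks=[-]
After op 3 [order #3] limit_sell(price=97, qty=6): fills=#1x#3:6@97; bids=[#1:4@97 #2:7@97] asks=[-]
After op 4 [order #4] market_sell(qty=5): fills=#1x#4:4@97 #2x#4:1@97; bids=[#2:6@97] asks=[-]
After op 5 [order #5] limit_buy(price=100, qty=1): fills=none; bids=[#5:1@100 #2:6@97] asks=[-]
After op 6 cancel(order #2): fills=none; bids=[#5:1@100] asks=[-]
After op 7 cancel(order #2): fills=none; bids=[#5:1@100] asks=[-]
After op 8 [order #6] market_buy(qty=4): fills=none; bids=[#5:1@100] asks=[-]

Answer: 4@97,1@97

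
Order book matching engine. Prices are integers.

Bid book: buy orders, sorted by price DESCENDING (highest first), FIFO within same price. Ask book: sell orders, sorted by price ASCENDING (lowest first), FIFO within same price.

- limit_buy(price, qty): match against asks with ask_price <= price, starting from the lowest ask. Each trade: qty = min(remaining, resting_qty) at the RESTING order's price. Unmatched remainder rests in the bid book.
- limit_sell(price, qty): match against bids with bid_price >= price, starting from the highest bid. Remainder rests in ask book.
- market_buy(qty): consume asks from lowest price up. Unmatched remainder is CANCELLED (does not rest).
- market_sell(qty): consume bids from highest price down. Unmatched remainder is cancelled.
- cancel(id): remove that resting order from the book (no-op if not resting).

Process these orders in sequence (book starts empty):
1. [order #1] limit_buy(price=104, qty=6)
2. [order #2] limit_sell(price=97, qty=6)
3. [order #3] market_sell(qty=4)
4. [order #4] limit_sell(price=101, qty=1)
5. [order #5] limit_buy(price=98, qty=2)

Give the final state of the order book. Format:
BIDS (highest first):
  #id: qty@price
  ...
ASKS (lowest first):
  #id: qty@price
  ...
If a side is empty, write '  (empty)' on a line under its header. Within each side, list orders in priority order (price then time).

Answer: BIDS (highest first):
  #5: 2@98
ASKS (lowest first):
  #4: 1@101

Derivation:
After op 1 [order #1] limit_buy(price=104, qty=6): fills=none; bids=[#1:6@104] asks=[-]
After op 2 [order #2] limit_sell(price=97, qty=6): fills=#1x#2:6@104; bids=[-] asks=[-]
After op 3 [order #3] market_sell(qty=4): fills=none; bids=[-] asks=[-]
After op 4 [order #4] limit_sell(price=101, qty=1): fills=none; bids=[-] asks=[#4:1@101]
After op 5 [order #5] limit_buy(price=98, qty=2): fills=none; bids=[#5:2@98] asks=[#4:1@101]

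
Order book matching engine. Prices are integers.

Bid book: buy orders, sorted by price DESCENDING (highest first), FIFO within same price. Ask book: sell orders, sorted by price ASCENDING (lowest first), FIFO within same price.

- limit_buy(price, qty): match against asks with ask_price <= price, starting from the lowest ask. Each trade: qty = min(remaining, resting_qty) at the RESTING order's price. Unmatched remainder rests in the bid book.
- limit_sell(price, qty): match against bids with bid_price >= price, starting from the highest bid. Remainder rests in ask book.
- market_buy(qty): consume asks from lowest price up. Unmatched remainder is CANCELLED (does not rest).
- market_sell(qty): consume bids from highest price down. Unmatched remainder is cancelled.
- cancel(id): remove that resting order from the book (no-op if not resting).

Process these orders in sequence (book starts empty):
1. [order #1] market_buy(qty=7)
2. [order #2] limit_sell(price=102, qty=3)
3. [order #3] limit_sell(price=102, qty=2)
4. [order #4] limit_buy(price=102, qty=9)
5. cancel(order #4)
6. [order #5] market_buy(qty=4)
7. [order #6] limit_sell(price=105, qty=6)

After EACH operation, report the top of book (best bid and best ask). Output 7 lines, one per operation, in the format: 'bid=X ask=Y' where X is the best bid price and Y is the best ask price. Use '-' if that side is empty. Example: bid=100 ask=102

After op 1 [order #1] market_buy(qty=7): fills=none; bids=[-] asks=[-]
After op 2 [order #2] limit_sell(price=102, qty=3): fills=none; bids=[-] asks=[#2:3@102]
After op 3 [order #3] limit_sell(price=102, qty=2): fills=none; bids=[-] asks=[#2:3@102 #3:2@102]
After op 4 [order #4] limit_buy(price=102, qty=9): fills=#4x#2:3@102 #4x#3:2@102; bids=[#4:4@102] asks=[-]
After op 5 cancel(order #4): fills=none; bids=[-] asks=[-]
After op 6 [order #5] market_buy(qty=4): fills=none; bids=[-] asks=[-]
After op 7 [order #6] limit_sell(price=105, qty=6): fills=none; bids=[-] asks=[#6:6@105]

Answer: bid=- ask=-
bid=- ask=102
bid=- ask=102
bid=102 ask=-
bid=- ask=-
bid=- ask=-
bid=- ask=105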